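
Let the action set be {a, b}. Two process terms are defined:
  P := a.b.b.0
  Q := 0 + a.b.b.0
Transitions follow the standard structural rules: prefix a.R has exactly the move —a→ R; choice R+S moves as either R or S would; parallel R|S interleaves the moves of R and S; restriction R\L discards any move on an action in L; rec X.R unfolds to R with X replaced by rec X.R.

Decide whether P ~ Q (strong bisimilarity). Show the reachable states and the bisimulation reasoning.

P's transition system — 4 states:
  u0 = a.b.b.0 ⊢ —a→ u1
  u1 = b.b.0 ⊢ —b→ u2
  u2 = b.0 ⊢ —b→ u3
  u3 = 0 ⊢ ∅
Q's transition system — 4 states:
  v0 = 0 + a.b.b.0 ⊢ —a→ v1
  v1 = b.b.0 ⊢ —b→ v2
  v2 = b.0 ⊢ —b→ v3
  v3 = 0 ⊢ ∅
Coarsest stable partition (strong bisimilarity classes):
  B0 = {u0, v0}
  B1 = {u1, v1}
  B2 = {u2, v2}
  B3 = {u3, v3}
u0 ∈ B0, v0 ∈ B0 → same block

P ~ Q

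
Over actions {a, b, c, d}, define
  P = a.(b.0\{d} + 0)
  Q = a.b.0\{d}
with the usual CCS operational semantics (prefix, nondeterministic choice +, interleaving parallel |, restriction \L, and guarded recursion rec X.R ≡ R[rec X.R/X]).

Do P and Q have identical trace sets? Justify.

P's transition system — 3 states:
  m0 = a.(b.0\{d} + 0) | --a--▸ m1
  m1 = b.0\{d} + 0 | --b--▸ m2
  m2 = 0\{d} | stopped
Q's transition system — 3 states:
  n0 = a.b.0\{d} | --a--▸ n1
  n1 = b.0\{d} | --b--▸ n2
  n2 = 0\{d} | stopped
Coarsest stable partition (strong bisimilarity classes):
  B0 = {m0, n0}
  B1 = {m1, n1}
  B2 = {m2, n2}
m0 ∈ B0, n0 ∈ B0 → same block
Bisimilar ⇒ trace-equivalent.

trace-equivalent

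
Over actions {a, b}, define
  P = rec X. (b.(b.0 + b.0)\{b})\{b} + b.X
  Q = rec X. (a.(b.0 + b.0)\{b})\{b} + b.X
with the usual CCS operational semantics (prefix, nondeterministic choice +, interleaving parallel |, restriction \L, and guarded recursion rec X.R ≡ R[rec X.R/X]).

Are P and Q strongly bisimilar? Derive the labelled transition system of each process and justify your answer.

LTS(P): 1 reachable states
  u0 = rec X. (b.(b.0 + b.0)\{b})\{b} + b.X | =b=> u0
LTS(Q): 2 reachable states
  v0 = rec X. (a.(b.0 + b.0)\{b})\{b} + b.X | =a=> v1, =b=> v0
  v1 = (b.0 + b.0)\{b}\{b} | deadlocked
Bisimilarity quotient blocks:
  B0 = {u0}
  B1 = {v0}
  B2 = {v1}
u0 ∈ B0, v0 ∈ B1 → different blocks

P ≁ Q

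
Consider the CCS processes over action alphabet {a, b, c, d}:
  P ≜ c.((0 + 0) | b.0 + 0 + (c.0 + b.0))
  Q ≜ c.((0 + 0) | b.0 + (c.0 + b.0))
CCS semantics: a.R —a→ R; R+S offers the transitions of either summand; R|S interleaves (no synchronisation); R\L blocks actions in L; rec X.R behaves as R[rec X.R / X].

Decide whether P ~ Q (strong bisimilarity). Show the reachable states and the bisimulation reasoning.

P ~ Q

P's transition system — 4 states:
  u0 = c.((0 + 0) | b.0 + 0 + (c.0 + b.0)) :: =c=> u1
  u1 = (0 + 0) | b.0 + 0 + (c.0 + b.0) :: =b=> u2, =b=> u3, =c=> u3
  u2 = (0 + 0) | 0 :: ·
  u3 = 0 :: ·
Q's transition system — 4 states:
  v0 = c.((0 + 0) | b.0 + (c.0 + b.0)) :: =c=> v1
  v1 = (0 + 0) | b.0 + (c.0 + b.0) :: =b=> v2, =b=> v3, =c=> v3
  v2 = (0 + 0) | 0 :: ·
  v3 = 0 :: ·
Coarsest stable partition (strong bisimilarity classes):
  B0 = {u0, v0}
  B1 = {u1, v1}
  B2 = {u2, u3, v2, v3}
u0 ∈ B0, v0 ∈ B0 → same block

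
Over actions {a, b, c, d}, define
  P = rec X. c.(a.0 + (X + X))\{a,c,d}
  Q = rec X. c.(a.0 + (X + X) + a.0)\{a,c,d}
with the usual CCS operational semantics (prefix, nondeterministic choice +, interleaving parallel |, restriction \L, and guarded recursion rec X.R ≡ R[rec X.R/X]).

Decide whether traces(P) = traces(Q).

LTS(P): 2 reachable states
  s0 = rec X. c.(a.0 + (X + X))\{a,c,d} → ··c··> s1
  s1 = (a.0 + ((rec X. c.(a.0 + (X + X))\{a,c,d}) + (rec X. c.(a.0 + (X + X))\{a,c,d})))\{a,c,d} → (no moves)
LTS(Q): 2 reachable states
  t0 = rec X. c.(a.0 + (X + X) + a.0)\{a,c,d} → ··c··> t1
  t1 = (a.0 + ((rec X. c.(a.0 + (X + X) + a.0)\{a,c,d}) + (rec X. c.(a.0 + (X + X) + a.0)\{a,c,d})) + a.0)\{a,c,d} → (no moves)
Bisimilarity quotient blocks:
  B0 = {s0, t0}
  B1 = {s1, t1}
s0 ∈ B0, t0 ∈ B0 → same block
Bisimilar ⇒ trace-equivalent.

trace-equivalent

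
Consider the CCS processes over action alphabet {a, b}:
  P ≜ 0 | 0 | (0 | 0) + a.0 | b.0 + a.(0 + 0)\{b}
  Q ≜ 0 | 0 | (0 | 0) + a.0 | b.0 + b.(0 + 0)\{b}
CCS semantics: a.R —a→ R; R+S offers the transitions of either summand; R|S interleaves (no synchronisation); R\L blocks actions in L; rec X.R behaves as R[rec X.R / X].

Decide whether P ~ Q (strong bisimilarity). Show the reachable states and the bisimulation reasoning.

LTS(P): 5 reachable states
  u0 = 0 | 0 | (0 | 0) + a.0 | b.0 + a.(0 + 0)\{b} ⊢ —a→ u1, —a→ u2, —b→ u3
  u1 = (0 + 0)\{b} ⊢ stopped
  u2 = 0 | b.0 ⊢ —b→ u4
  u3 = a.0 | 0 ⊢ —a→ u4
  u4 = 0 | 0 ⊢ stopped
LTS(Q): 5 reachable states
  v0 = 0 | 0 | (0 | 0) + a.0 | b.0 + b.(0 + 0)\{b} ⊢ —a→ v1, —b→ v2, —b→ v3
  v1 = 0 | b.0 ⊢ —b→ v4
  v2 = (0 + 0)\{b} ⊢ stopped
  v3 = a.0 | 0 ⊢ —a→ v4
  v4 = 0 | 0 ⊢ stopped
Coarsest stable partition (strong bisimilarity classes):
  B0 = {u0}
  B1 = {u2, v1}
  B2 = {u1, u4, v2, v4}
  B3 = {u3, v3}
  B4 = {v0}
u0 ∈ B0, v0 ∈ B4 → different blocks

NO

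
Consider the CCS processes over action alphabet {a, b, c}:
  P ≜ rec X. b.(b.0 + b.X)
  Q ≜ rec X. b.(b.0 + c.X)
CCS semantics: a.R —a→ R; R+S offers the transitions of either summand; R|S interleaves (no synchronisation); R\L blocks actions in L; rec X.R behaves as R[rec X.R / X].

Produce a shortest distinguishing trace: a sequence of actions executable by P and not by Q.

LTS(P): 3 reachable states
  u0 = rec X. b.(b.0 + b.X) has moves --b--▸ u1
  u1 = b.0 + b.(rec X. b.(b.0 + b.X)) has moves --b--▸ u0, --b--▸ u2
  u2 = 0 has moves ∅
LTS(Q): 3 reachable states
  v0 = rec X. b.(b.0 + c.X) has moves --b--▸ v1
  v1 = b.0 + c.(rec X. b.(b.0 + c.X)) has moves --b--▸ v2, --c--▸ v0
  v2 = 0 has moves ∅
Run σ = ⟨bbb⟩ on P: start {u0}
  step 1 (b): {u1}
  step 2 (b): {u0, u2}
  step 3 (b): {u1}
  ✓ P
Run σ = ⟨bbb⟩ on Q: start {v0}
  step 1 (b): {v1}
  step 2 (b): {v2}
  step 3 (b): ∅ (Q stuck)

bbb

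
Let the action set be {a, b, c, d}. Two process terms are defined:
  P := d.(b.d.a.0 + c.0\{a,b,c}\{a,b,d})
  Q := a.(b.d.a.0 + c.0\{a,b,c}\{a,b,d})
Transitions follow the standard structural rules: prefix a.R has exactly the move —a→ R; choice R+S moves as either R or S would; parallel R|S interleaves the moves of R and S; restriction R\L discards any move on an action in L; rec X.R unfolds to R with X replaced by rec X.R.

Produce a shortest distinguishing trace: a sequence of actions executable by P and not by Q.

P's transition system — 6 states:
  m0 = d.(b.d.a.0 + c.0\{a,b,c}\{a,b,d}) :: --d--▸ m1
  m1 = b.d.a.0 + c.0\{a,b,c}\{a,b,d} :: --b--▸ m2, --c--▸ m3
  m2 = d.a.0 :: --d--▸ m4
  m3 = 0\{a,b,c}\{a,b,d} :: deadlocked
  m4 = a.0 :: --a--▸ m5
  m5 = 0 :: deadlocked
Q's transition system — 6 states:
  n0 = a.(b.d.a.0 + c.0\{a,b,c}\{a,b,d}) :: --a--▸ n1
  n1 = b.d.a.0 + c.0\{a,b,c}\{a,b,d} :: --b--▸ n2, --c--▸ n3
  n2 = d.a.0 :: --d--▸ n4
  n3 = 0\{a,b,c}\{a,b,d} :: deadlocked
  n4 = a.0 :: --a--▸ n5
  n5 = 0 :: deadlocked
Executing d from P (initial set {m0}):
  step 1 (d): {m1}
  P completes σ.
Executing d from Q (initial set {n0}):
  step 1 (d): ∅ (Q stuck)

d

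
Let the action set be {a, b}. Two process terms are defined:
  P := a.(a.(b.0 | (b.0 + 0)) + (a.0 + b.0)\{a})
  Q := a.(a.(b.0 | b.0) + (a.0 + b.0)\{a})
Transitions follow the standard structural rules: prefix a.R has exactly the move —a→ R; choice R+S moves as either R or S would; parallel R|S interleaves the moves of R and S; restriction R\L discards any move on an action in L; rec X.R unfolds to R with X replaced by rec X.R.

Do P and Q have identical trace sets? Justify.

trace-equivalent

P's transition system — 7 states:
  m0 = a.(a.(b.0 | (b.0 + 0)) + (a.0 + b.0)\{a}) → =a=> m1
  m1 = a.(b.0 | (b.0 + 0)) + (a.0 + b.0)\{a} → =a=> m2, =b=> m3
  m2 = b.0 | (b.0 + 0) → =b=> m4, =b=> m5
  m3 = 0\{a} → deadlocked
  m4 = 0 | (b.0 + 0) → =b=> m6
  m5 = b.0 | 0 → =b=> m6
  m6 = 0 | 0 → deadlocked
Q's transition system — 7 states:
  n0 = a.(a.(b.0 | b.0) + (a.0 + b.0)\{a}) → =a=> n1
  n1 = a.(b.0 | b.0) + (a.0 + b.0)\{a} → =a=> n2, =b=> n3
  n2 = b.0 | b.0 → =b=> n4, =b=> n5
  n3 = 0\{a} → deadlocked
  n4 = 0 | b.0 → =b=> n6
  n5 = b.0 | 0 → =b=> n6
  n6 = 0 | 0 → deadlocked
Bisimilarity quotient blocks:
  B0 = {m0, n0}
  B1 = {m1, n1}
  B2 = {m3, m6, n3, n6}
  B3 = {m2, n2}
  B4 = {m4, m5, n4, n5}
m0 ∈ B0, n0 ∈ B0 → same block
Bisimilar ⇒ trace-equivalent.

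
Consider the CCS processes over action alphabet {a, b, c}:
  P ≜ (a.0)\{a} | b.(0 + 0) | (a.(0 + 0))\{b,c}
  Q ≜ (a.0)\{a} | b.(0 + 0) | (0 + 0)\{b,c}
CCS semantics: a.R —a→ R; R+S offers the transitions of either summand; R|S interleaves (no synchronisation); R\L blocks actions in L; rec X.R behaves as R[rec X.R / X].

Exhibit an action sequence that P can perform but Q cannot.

a

P's transition system — 4 states:
  m0 = (a.0)\{a} | b.(0 + 0) | (a.(0 + 0))\{b,c} ⊢ =a=> m1, =b=> m2
  m1 = (a.0)\{a} | b.(0 + 0) | (0 + 0)\{b,c} ⊢ =b=> m3
  m2 = (a.0)\{a} | (0 + 0) | (a.(0 + 0))\{b,c} ⊢ =a=> m3
  m3 = (a.0)\{a} | (0 + 0) | (0 + 0)\{b,c} ⊢ stopped
Q's transition system — 2 states:
  n0 = (a.0)\{a} | b.(0 + 0) | (0 + 0)\{b,c} ⊢ =b=> n1
  n1 = (a.0)\{a} | (0 + 0) | (0 + 0)\{b,c} ⊢ stopped
Trace ⟨a⟩ through P, begin at {m0}:
  step 1 (a): {m1}
  ✓ P
Trace ⟨a⟩ through Q, begin at {n0}:
  step 1 (a): ∅ (Q stuck)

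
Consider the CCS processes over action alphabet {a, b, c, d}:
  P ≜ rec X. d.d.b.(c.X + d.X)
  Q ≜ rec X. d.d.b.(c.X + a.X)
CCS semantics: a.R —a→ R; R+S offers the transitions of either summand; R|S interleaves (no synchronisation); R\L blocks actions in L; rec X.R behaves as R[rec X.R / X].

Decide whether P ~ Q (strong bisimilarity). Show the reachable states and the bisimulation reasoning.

NO

P's transition system — 4 states:
  m0 = rec X. d.d.b.(c.X + d.X) has moves ··d··> m1
  m1 = d.b.(c.(rec X. d.d.b.(c.X + d.X)) + d.(rec X. d.d.b.(c.X + d.X))) has moves ··d··> m2
  m2 = b.(c.(rec X. d.d.b.(c.X + d.X)) + d.(rec X. d.d.b.(c.X + d.X))) has moves ··b··> m3
  m3 = c.(rec X. d.d.b.(c.X + d.X)) + d.(rec X. d.d.b.(c.X + d.X)) has moves ··c··> m0, ··d··> m0
Q's transition system — 4 states:
  n0 = rec X. d.d.b.(c.X + a.X) has moves ··d··> n1
  n1 = d.b.(c.(rec X. d.d.b.(c.X + a.X)) + a.(rec X. d.d.b.(c.X + a.X))) has moves ··d··> n2
  n2 = b.(c.(rec X. d.d.b.(c.X + a.X)) + a.(rec X. d.d.b.(c.X + a.X))) has moves ··b··> n3
  n3 = c.(rec X. d.d.b.(c.X + a.X)) + a.(rec X. d.d.b.(c.X + a.X)) has moves ··a··> n0, ··c··> n0
Coarsest stable partition (strong bisimilarity classes):
  B0 = {m0}
  B1 = {m1}
  B2 = {m2}
  B3 = {m3}
  B4 = {n0}
  B5 = {n1}
  B6 = {n2}
  B7 = {n3}
m0 ∈ B0, n0 ∈ B4 → different blocks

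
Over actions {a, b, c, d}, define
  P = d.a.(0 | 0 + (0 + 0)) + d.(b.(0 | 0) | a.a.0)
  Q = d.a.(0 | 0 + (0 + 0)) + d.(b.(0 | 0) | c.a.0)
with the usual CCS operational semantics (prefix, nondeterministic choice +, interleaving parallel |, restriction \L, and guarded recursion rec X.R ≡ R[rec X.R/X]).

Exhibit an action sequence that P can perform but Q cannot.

P's transition system — 9 states:
  u0 = d.a.(0 | 0 + (0 + 0)) + d.(b.(0 | 0) | a.a.0) → —d→ u1, —d→ u2
  u1 = a.(0 | 0 + (0 + 0)) → —a→ u3
  u2 = b.(0 | 0) | a.a.0 → —a→ u4, —b→ u5
  u3 = 0 | 0 + (0 + 0) → (no moves)
  u4 = b.(0 | 0) | a.0 → —a→ u6, —b→ u7
  u5 = 0 | 0 | a.a.0 → —a→ u7
  u6 = b.(0 | 0) | 0 → —b→ u8
  u7 = 0 | 0 | a.0 → —a→ u8
  u8 = 0 | 0 | 0 → (no moves)
Q's transition system — 9 states:
  v0 = d.a.(0 | 0 + (0 + 0)) + d.(b.(0 | 0) | c.a.0) → —d→ v1, —d→ v2
  v1 = a.(0 | 0 + (0 + 0)) → —a→ v3
  v2 = b.(0 | 0) | c.a.0 → —b→ v4, —c→ v5
  v3 = 0 | 0 + (0 + 0) → (no moves)
  v4 = 0 | 0 | c.a.0 → —c→ v6
  v5 = b.(0 | 0) | a.0 → —a→ v7, —b→ v6
  v6 = 0 | 0 | a.0 → —a→ v8
  v7 = b.(0 | 0) | 0 → —b→ v8
  v8 = 0 | 0 | 0 → (no moves)
Trace ⟨daa⟩ through P, begin at {u0}:
  step 1 (d): {u1, u2}
  step 2 (a): {u3, u4}
  step 3 (a): {u6}
  P completes σ.
Trace ⟨daa⟩ through Q, begin at {v0}:
  step 1 (d): {v1, v2}
  step 2 (a): {v3}
  step 3 (a): no successor for Q

daa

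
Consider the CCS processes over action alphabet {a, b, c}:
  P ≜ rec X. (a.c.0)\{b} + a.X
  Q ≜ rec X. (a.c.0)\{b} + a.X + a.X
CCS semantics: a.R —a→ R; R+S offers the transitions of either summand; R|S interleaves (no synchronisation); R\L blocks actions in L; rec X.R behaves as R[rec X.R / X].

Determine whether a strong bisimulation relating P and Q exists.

Reachable graph of P (3 states):
  m0 = rec X. (a.c.0)\{b} + a.X has moves -a-> m0, -a-> m1
  m1 = (c.0)\{b} has moves -c-> m2
  m2 = 0\{b} has moves deadlocked
Reachable graph of Q (3 states):
  n0 = rec X. (a.c.0)\{b} + a.X + a.X has moves -a-> n0, -a-> n1
  n1 = (c.0)\{b} has moves -c-> n2
  n2 = 0\{b} has moves deadlocked
Partition-refinement fixed point:
  B0 = {m0, n0}
  B1 = {m1, n1}
  B2 = {m2, n2}
m0 ∈ B0, n0 ∈ B0 → same block

YES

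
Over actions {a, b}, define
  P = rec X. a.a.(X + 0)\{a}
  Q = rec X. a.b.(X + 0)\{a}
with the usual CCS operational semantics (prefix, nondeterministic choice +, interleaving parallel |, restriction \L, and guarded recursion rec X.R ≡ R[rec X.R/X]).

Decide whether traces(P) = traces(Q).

NO — witness ⟨aa⟩

LTS(P): 3 reachable states
  u0 = rec X. a.a.(X + 0)\{a} has moves =a=> u1
  u1 = a.((rec X. a.a.(X + 0)\{a}) + 0)\{a} has moves =a=> u2
  u2 = ((rec X. a.a.(X + 0)\{a}) + 0)\{a} has moves (no moves)
LTS(Q): 3 reachable states
  v0 = rec X. a.b.(X + 0)\{a} has moves =a=> v1
  v1 = b.((rec X. a.b.(X + 0)\{a}) + 0)\{a} has moves =b=> v2
  v2 = ((rec X. a.b.(X + 0)\{a}) + 0)\{a} has moves (no moves)
Run σ = ⟨aa⟩ on P: start {u0}
  [1] a ⇒ {u1}
  [2] a ⇒ {u2}
  — P admits the full trace.
Run σ = ⟨aa⟩ on Q: start {v0}
  [1] a ⇒ {v1}
  [2] a ⇒ no successor for Q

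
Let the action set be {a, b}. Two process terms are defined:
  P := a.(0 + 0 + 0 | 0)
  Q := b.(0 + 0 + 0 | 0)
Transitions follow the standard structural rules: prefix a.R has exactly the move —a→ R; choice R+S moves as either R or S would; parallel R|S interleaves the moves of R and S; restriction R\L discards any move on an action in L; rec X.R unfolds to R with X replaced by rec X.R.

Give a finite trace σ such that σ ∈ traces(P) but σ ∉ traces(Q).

a

LTS(P): 2 reachable states
  u0 = a.(0 + 0 + 0 | 0) ⊢ -a-> u1
  u1 = 0 + 0 + 0 | 0 ⊢ stopped
LTS(Q): 2 reachable states
  v0 = b.(0 + 0 + 0 | 0) ⊢ -b-> v1
  v1 = 0 + 0 + 0 | 0 ⊢ stopped
Executing a from P (initial set {u0}):
  [1] a ⇒ {u1}
  P completes σ.
Executing a from Q (initial set {v0}):
  [1] a ⇒ ∅ (Q stuck)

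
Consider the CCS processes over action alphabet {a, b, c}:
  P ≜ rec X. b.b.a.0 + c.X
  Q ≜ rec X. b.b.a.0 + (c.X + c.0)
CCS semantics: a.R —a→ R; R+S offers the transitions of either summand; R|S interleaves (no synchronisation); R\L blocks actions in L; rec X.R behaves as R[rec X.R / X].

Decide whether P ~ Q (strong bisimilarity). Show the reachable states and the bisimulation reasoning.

NO

Reachable graph of P (4 states):
  p0 = rec X. b.b.a.0 + c.X has moves -b-> p1, -c-> p0
  p1 = b.a.0 has moves -b-> p2
  p2 = a.0 has moves -a-> p3
  p3 = 0 has moves deadlocked
Reachable graph of Q (4 states):
  q0 = rec X. b.b.a.0 + (c.X + c.0) has moves -b-> q1, -c-> q0, -c-> q2
  q1 = b.a.0 has moves -b-> q3
  q2 = 0 has moves deadlocked
  q3 = a.0 has moves -a-> q2
Partition-refinement fixed point:
  B0 = {p0}
  B1 = {p1, q1}
  B2 = {p2, q3}
  B3 = {p3, q2}
  B4 = {q0}
p0 ∈ B0, q0 ∈ B4 → different blocks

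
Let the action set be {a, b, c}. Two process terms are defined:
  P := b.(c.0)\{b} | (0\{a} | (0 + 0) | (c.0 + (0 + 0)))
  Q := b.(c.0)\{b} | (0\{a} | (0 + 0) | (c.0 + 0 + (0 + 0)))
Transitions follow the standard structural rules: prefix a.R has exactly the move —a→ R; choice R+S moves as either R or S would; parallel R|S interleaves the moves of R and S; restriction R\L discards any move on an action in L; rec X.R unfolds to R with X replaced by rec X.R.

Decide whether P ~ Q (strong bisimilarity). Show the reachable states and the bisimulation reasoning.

Reachable graph of P (6 states):
  p0 = b.(c.0)\{b} | (0\{a} | (0 + 0) | (c.0 + (0 + 0))) | --b--▸ p1, --c--▸ p2
  p1 = (c.0)\{b} | (0\{a} | (0 + 0) | (c.0 + (0 + 0))) | --c--▸ p3, --c--▸ p4
  p2 = b.(c.0)\{b} | (0\{a} | (0 + 0) | 0) | --b--▸ p3
  p3 = (c.0)\{b} | (0\{a} | (0 + 0) | 0) | --c--▸ p5
  p4 = 0\{b} | (0\{a} | (0 + 0) | (c.0 + (0 + 0))) | --c--▸ p5
  p5 = 0\{b} | (0\{a} | (0 + 0) | 0) | ·
Reachable graph of Q (6 states):
  q0 = b.(c.0)\{b} | (0\{a} | (0 + 0) | (c.0 + 0 + (0 + 0))) | --b--▸ q1, --c--▸ q2
  q1 = (c.0)\{b} | (0\{a} | (0 + 0) | (c.0 + 0 + (0 + 0))) | --c--▸ q3, --c--▸ q4
  q2 = b.(c.0)\{b} | (0\{a} | (0 + 0) | 0) | --b--▸ q3
  q3 = (c.0)\{b} | (0\{a} | (0 + 0) | 0) | --c--▸ q5
  q4 = 0\{b} | (0\{a} | (0 + 0) | (c.0 + 0 + (0 + 0))) | --c--▸ q5
  q5 = 0\{b} | (0\{a} | (0 + 0) | 0) | ·
Coarsest stable partition (strong bisimilarity classes):
  B0 = {p0, q0}
  B1 = {p2, q2}
  B2 = {p3, p4, q3, q4}
  B3 = {p5, q5}
  B4 = {p1, q1}
p0 ∈ B0, q0 ∈ B0 → same block

bisimilar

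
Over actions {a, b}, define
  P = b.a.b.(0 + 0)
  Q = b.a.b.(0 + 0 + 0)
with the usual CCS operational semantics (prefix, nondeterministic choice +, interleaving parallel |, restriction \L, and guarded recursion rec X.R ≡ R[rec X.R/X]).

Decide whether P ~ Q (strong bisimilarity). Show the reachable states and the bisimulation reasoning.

YES

LTS(P): 4 reachable states
  s0 = b.a.b.(0 + 0) | -b-> s1
  s1 = a.b.(0 + 0) | -a-> s2
  s2 = b.(0 + 0) | -b-> s3
  s3 = 0 + 0 | stopped
LTS(Q): 4 reachable states
  t0 = b.a.b.(0 + 0 + 0) | -b-> t1
  t1 = a.b.(0 + 0 + 0) | -a-> t2
  t2 = b.(0 + 0 + 0) | -b-> t3
  t3 = 0 + 0 + 0 | stopped
Bisimilarity quotient blocks:
  B0 = {s0, t0}
  B1 = {s1, t1}
  B2 = {s2, t2}
  B3 = {s3, t3}
s0 ∈ B0, t0 ∈ B0 → same block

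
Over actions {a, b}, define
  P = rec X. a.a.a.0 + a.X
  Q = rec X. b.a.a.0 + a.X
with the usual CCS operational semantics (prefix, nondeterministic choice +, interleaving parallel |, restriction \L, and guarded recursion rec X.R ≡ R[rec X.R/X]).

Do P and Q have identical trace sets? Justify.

P's transition system — 4 states:
  s0 = rec X. a.a.a.0 + a.X :: -a-> s0, -a-> s1
  s1 = a.a.0 :: -a-> s2
  s2 = a.0 :: -a-> s3
  s3 = 0 :: ·
Q's transition system — 4 states:
  t0 = rec X. b.a.a.0 + a.X :: -a-> t0, -b-> t1
  t1 = a.a.0 :: -a-> t2
  t2 = a.0 :: -a-> t3
  t3 = 0 :: ·
Run σ = ⟨b⟩ on Q: start {t0}
  step 1 (b): {t1}
  ✓ Q
Run σ = ⟨b⟩ on P: start {s0}
  step 1 (b): ∅ (P stuck)

trace-distinct — witness ⟨b⟩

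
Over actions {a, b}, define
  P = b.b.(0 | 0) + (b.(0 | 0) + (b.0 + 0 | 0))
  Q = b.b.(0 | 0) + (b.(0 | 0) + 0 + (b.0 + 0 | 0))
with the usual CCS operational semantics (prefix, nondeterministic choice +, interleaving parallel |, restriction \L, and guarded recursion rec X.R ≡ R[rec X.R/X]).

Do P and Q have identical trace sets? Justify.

Reachable graph of P (4 states):
  m0 = b.b.(0 | 0) + (b.(0 | 0) + (b.0 + 0 | 0)) | —b→ m1, —b→ m2, —b→ m3
  m1 = 0 | ·
  m2 = 0 | 0 | ·
  m3 = b.(0 | 0) | —b→ m2
Reachable graph of Q (4 states):
  n0 = b.b.(0 | 0) + (b.(0 | 0) + 0 + (b.0 + 0 | 0)) | —b→ n1, —b→ n2, —b→ n3
  n1 = 0 | ·
  n2 = 0 | 0 | ·
  n3 = b.(0 | 0) | —b→ n2
Coarsest stable partition (strong bisimilarity classes):
  B0 = {m0, n0}
  B1 = {m3, n3}
  B2 = {m1, m2, n1, n2}
m0 ∈ B0, n0 ∈ B0 → same block
Bisimilar ⇒ trace-equivalent.

YES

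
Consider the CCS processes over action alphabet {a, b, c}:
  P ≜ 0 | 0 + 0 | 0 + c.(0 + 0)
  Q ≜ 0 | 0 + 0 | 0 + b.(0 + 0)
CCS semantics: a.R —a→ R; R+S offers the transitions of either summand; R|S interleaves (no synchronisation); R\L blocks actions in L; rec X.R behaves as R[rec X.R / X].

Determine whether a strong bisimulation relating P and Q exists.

LTS(P): 2 reachable states
  s0 = 0 | 0 + 0 | 0 + c.(0 + 0) has moves ··c··> s1
  s1 = 0 + 0 has moves (no moves)
LTS(Q): 2 reachable states
  t0 = 0 | 0 + 0 | 0 + b.(0 + 0) has moves ··b··> t1
  t1 = 0 + 0 has moves (no moves)
Coarsest stable partition (strong bisimilarity classes):
  B0 = {s0}
  B1 = {s1, t1}
  B2 = {t0}
s0 ∈ B0, t0 ∈ B2 → different blocks

NO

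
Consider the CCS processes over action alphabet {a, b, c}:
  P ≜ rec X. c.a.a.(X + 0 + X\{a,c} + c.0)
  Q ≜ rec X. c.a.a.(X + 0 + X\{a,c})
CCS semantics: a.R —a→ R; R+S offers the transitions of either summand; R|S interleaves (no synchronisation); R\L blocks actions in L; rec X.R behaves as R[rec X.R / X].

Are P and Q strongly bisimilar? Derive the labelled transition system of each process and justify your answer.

LTS(P): 5 reachable states
  s0 = rec X. c.a.a.(X + 0 + X\{a,c} + c.0) | ··c··> s1
  s1 = a.a.((rec X. c.a.a.(X + 0 + X\{a,c} + c.0)) + 0 + (rec X. c.a.a.(X + 0 + X\{a,c} + c.0))\{a,c} + c.0) | ··a··> s2
  s2 = a.((rec X. c.a.a.(X + 0 + X\{a,c} + c.0)) + 0 + (rec X. c.a.a.(X + 0 + X\{a,c} + c.0))\{a,c} + c.0) | ··a··> s3
  s3 = (rec X. c.a.a.(X + 0 + X\{a,c} + c.0)) + 0 + (rec X. c.a.a.(X + 0 + X\{a,c} + c.0))\{a,c} + c.0 | ··c··> s1, ··c··> s4
  s4 = 0 | ∅
LTS(Q): 4 reachable states
  t0 = rec X. c.a.a.(X + 0 + X\{a,c}) | ··c··> t1
  t1 = a.a.((rec X. c.a.a.(X + 0 + X\{a,c})) + 0 + (rec X. c.a.a.(X + 0 + X\{a,c}))\{a,c}) | ··a··> t2
  t2 = a.((rec X. c.a.a.(X + 0 + X\{a,c})) + 0 + (rec X. c.a.a.(X + 0 + X\{a,c}))\{a,c}) | ··a··> t3
  t3 = (rec X. c.a.a.(X + 0 + X\{a,c})) + 0 + (rec X. c.a.a.(X + 0 + X\{a,c}))\{a,c} | ··c··> t1
Partition-refinement fixed point:
  B0 = {s0}
  B1 = {s1}
  B2 = {s2}
  B3 = {s3}
  B4 = {s4}
  B5 = {t0, t3}
  B6 = {t1}
  B7 = {t2}
s0 ∈ B0, t0 ∈ B5 → different blocks

not bisimilar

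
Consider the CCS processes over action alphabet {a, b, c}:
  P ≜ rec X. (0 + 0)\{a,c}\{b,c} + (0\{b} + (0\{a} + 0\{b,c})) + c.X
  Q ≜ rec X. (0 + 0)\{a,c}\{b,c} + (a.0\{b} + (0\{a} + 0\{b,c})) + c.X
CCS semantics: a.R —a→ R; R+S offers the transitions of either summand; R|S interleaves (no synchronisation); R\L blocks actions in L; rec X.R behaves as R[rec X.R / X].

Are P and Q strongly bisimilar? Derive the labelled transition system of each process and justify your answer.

P's transition system — 1 states:
  m0 = rec X. (0 + 0)\{a,c}\{b,c} + (0\{b} + (0\{a} + 0\{b,c})) + c.X :: =c=> m0
Q's transition system — 2 states:
  n0 = rec X. (0 + 0)\{a,c}\{b,c} + (a.0\{b} + (0\{a} + 0\{b,c})) + c.X :: =a=> n1, =c=> n0
  n1 = 0\{b} :: ∅
Bisimilarity quotient blocks:
  B0 = {m0}
  B1 = {n0}
  B2 = {n1}
m0 ∈ B0, n0 ∈ B1 → different blocks

P ≁ Q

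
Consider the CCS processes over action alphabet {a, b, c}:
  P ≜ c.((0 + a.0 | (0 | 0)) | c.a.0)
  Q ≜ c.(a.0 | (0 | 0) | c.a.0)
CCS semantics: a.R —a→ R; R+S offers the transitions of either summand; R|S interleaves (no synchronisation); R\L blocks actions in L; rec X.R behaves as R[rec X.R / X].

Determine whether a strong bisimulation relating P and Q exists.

Reachable graph of P (7 states):
  u0 = c.((0 + a.0 | (0 | 0)) | c.a.0) | -c-> u1
  u1 = (0 + a.0 | (0 | 0)) | c.a.0 | -a-> u2, -c-> u3
  u2 = 0 | (0 | 0) | c.a.0 | -c-> u4
  u3 = (0 + a.0 | (0 | 0)) | a.0 | -a-> u4, -a-> u5
  u4 = 0 | (0 | 0) | a.0 | -a-> u6
  u5 = (0 + a.0 | (0 | 0)) | 0 | -a-> u6
  u6 = 0 | (0 | 0) | 0 | (no moves)
Reachable graph of Q (7 states):
  v0 = c.(a.0 | (0 | 0) | c.a.0) | -c-> v1
  v1 = a.0 | (0 | 0) | c.a.0 | -a-> v2, -c-> v3
  v2 = 0 | (0 | 0) | c.a.0 | -c-> v4
  v3 = a.0 | (0 | 0) | a.0 | -a-> v4, -a-> v5
  v4 = 0 | (0 | 0) | a.0 | -a-> v6
  v5 = a.0 | (0 | 0) | 0 | -a-> v6
  v6 = 0 | (0 | 0) | 0 | (no moves)
Bisimilarity quotient blocks:
  B0 = {u0, v0}
  B1 = {u1, v1}
  B2 = {u3, v3}
  B3 = {u4, u5, v4, v5}
  B4 = {u6, v6}
  B5 = {u2, v2}
u0 ∈ B0, v0 ∈ B0 → same block

P ~ Q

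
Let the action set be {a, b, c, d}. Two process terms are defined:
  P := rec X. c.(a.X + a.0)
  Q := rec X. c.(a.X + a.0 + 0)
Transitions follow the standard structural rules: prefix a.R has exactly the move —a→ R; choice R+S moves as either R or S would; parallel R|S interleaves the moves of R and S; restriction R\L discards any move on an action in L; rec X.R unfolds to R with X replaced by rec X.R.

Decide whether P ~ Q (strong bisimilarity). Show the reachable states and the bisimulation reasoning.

P ~ Q

LTS(P): 3 reachable states
  s0 = rec X. c.(a.X + a.0) :: --c--▸ s1
  s1 = a.(rec X. c.(a.X + a.0)) + a.0 :: --a--▸ s0, --a--▸ s2
  s2 = 0 :: deadlocked
LTS(Q): 3 reachable states
  t0 = rec X. c.(a.X + a.0 + 0) :: --c--▸ t1
  t1 = a.(rec X. c.(a.X + a.0 + 0)) + a.0 + 0 :: --a--▸ t0, --a--▸ t2
  t2 = 0 :: deadlocked
Bisimilarity quotient blocks:
  B0 = {s0, t0}
  B1 = {s1, t1}
  B2 = {s2, t2}
s0 ∈ B0, t0 ∈ B0 → same block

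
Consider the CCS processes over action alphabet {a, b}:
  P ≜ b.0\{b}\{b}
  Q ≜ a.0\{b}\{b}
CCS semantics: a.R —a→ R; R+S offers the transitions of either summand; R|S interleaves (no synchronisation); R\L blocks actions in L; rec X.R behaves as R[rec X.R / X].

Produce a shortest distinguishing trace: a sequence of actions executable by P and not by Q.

b

LTS(P): 2 reachable states
  p0 = b.0\{b}\{b} → ··b··> p1
  p1 = 0\{b}\{b} → ·
LTS(Q): 2 reachable states
  q0 = a.0\{b}\{b} → ··a··> q1
  q1 = 0\{b}\{b} → ·
Run σ = ⟨b⟩ on P: start {p0}
  [1] b ⇒ {p1}
  ✓ P
Run σ = ⟨b⟩ on Q: start {q0}
  [1] b ⇒ ∅ (Q stuck)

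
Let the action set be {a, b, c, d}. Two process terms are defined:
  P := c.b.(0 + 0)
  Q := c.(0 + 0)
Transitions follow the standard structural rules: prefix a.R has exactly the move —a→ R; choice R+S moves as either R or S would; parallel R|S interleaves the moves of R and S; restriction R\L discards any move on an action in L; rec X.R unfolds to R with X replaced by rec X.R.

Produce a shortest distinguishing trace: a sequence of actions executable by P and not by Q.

Reachable graph of P (3 states):
  u0 = c.b.(0 + 0) | -c-> u1
  u1 = b.(0 + 0) | -b-> u2
  u2 = 0 + 0 | ∅
Reachable graph of Q (2 states):
  v0 = c.(0 + 0) | -c-> v1
  v1 = 0 + 0 | ∅
Trace ⟨cb⟩ through P, begin at {u0}:
  after c @ step 1: {u1}
  after b @ step 2: {u2}
  P completes σ.
Trace ⟨cb⟩ through Q, begin at {v0}:
  after c @ step 1: {v1}
  after b @ step 2: ∅ (Q stuck)

cb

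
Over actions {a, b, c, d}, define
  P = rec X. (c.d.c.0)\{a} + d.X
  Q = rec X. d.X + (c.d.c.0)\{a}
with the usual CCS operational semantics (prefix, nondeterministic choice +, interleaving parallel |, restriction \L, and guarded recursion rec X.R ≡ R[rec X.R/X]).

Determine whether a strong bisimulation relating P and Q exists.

P ~ Q

P's transition system — 4 states:
  s0 = rec X. (c.d.c.0)\{a} + d.X → --c--▸ s1, --d--▸ s0
  s1 = (d.c.0)\{a} → --d--▸ s2
  s2 = (c.0)\{a} → --c--▸ s3
  s3 = 0\{a} → (no moves)
Q's transition system — 4 states:
  t0 = rec X. d.X + (c.d.c.0)\{a} → --c--▸ t1, --d--▸ t0
  t1 = (d.c.0)\{a} → --d--▸ t2
  t2 = (c.0)\{a} → --c--▸ t3
  t3 = 0\{a} → (no moves)
Partition-refinement fixed point:
  B0 = {s0, t0}
  B1 = {s1, t1}
  B2 = {s2, t2}
  B3 = {s3, t3}
s0 ∈ B0, t0 ∈ B0 → same block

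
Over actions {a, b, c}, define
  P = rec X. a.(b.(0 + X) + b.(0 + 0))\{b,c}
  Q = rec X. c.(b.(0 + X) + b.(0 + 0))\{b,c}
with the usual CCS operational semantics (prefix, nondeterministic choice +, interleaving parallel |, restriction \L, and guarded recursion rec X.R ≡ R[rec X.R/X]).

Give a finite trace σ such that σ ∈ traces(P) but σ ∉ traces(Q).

a

P's transition system — 2 states:
  u0 = rec X. a.(b.(0 + X) + b.(0 + 0))\{b,c} ⊢ --a--▸ u1
  u1 = (b.(0 + (rec X. a.(b.(0 + X) + b.(0 + 0))\{b,c})) + b.(0 + 0))\{b,c} ⊢ ∅
Q's transition system — 2 states:
  v0 = rec X. c.(b.(0 + X) + b.(0 + 0))\{b,c} ⊢ --c--▸ v1
  v1 = (b.(0 + (rec X. c.(b.(0 + X) + b.(0 + 0))\{b,c})) + b.(0 + 0))\{b,c} ⊢ ∅
Run σ = ⟨a⟩ on P: start {u0}
  step 1 (a): {u1}
  — P admits the full trace.
Run σ = ⟨a⟩ on Q: start {v0}
  step 1 (a): no successor for Q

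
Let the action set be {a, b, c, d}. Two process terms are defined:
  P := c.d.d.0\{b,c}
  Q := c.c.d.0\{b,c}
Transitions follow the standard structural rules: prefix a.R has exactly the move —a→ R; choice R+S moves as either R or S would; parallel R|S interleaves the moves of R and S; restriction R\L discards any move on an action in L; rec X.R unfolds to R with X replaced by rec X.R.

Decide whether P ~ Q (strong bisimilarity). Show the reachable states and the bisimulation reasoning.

Reachable graph of P (4 states):
  s0 = c.d.d.0\{b,c} ⊢ --c--▸ s1
  s1 = d.d.0\{b,c} ⊢ --d--▸ s2
  s2 = d.0\{b,c} ⊢ --d--▸ s3
  s3 = 0\{b,c} ⊢ stopped
Reachable graph of Q (4 states):
  t0 = c.c.d.0\{b,c} ⊢ --c--▸ t1
  t1 = c.d.0\{b,c} ⊢ --c--▸ t2
  t2 = d.0\{b,c} ⊢ --d--▸ t3
  t3 = 0\{b,c} ⊢ stopped
Bisimilarity quotient blocks:
  B0 = {s0}
  B1 = {s1}
  B2 = {s2, t2}
  B3 = {s3, t3}
  B4 = {t0}
  B5 = {t1}
s0 ∈ B0, t0 ∈ B4 → different blocks

NO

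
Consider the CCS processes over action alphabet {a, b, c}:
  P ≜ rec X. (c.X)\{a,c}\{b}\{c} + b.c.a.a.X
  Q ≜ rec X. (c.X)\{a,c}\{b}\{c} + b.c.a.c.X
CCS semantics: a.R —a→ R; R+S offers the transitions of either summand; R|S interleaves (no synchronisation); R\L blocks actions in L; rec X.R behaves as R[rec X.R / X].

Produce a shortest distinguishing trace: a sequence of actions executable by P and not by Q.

bcaa

P's transition system — 4 states:
  s0 = rec X. (c.X)\{a,c}\{b}\{c} + b.c.a.a.X has moves --b--▸ s1
  s1 = c.a.a.(rec X. (c.X)\{a,c}\{b}\{c} + b.c.a.a.X) has moves --c--▸ s2
  s2 = a.a.(rec X. (c.X)\{a,c}\{b}\{c} + b.c.a.a.X) has moves --a--▸ s3
  s3 = a.(rec X. (c.X)\{a,c}\{b}\{c} + b.c.a.a.X) has moves --a--▸ s0
Q's transition system — 4 states:
  t0 = rec X. (c.X)\{a,c}\{b}\{c} + b.c.a.c.X has moves --b--▸ t1
  t1 = c.a.c.(rec X. (c.X)\{a,c}\{b}\{c} + b.c.a.c.X) has moves --c--▸ t2
  t2 = a.c.(rec X. (c.X)\{a,c}\{b}\{c} + b.c.a.c.X) has moves --a--▸ t3
  t3 = c.(rec X. (c.X)\{a,c}\{b}\{c} + b.c.a.c.X) has moves --c--▸ t0
Executing bcaa from P (initial set {s0}):
  step 1 (b): {s1}
  step 2 (c): {s2}
  step 3 (a): {s3}
  step 4 (a): {s0}
  ✓ P
Executing bcaa from Q (initial set {t0}):
  step 1 (b): {t1}
  step 2 (c): {t2}
  step 3 (a): {t3}
  step 4 (a): ∅  — Q cannot continue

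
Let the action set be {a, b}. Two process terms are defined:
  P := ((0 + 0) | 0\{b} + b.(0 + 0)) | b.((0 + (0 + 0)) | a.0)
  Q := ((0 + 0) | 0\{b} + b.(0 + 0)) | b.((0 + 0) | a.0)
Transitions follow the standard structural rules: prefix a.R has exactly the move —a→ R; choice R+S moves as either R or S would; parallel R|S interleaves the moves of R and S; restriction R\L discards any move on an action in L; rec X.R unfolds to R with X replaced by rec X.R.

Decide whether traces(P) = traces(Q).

LTS(P): 6 reachable states
  p0 = ((0 + 0) | 0\{b} + b.(0 + 0)) | b.((0 + (0 + 0)) | a.0) has moves ··b··> p1, ··b··> p2
  p1 = ((0 + 0) | 0\{b} + b.(0 + 0)) | ((0 + (0 + 0)) | a.0) has moves ··a··> p3, ··b··> p4
  p2 = (0 + 0) | b.((0 + (0 + 0)) | a.0) has moves ··b··> p4
  p3 = ((0 + 0) | 0\{b} + b.(0 + 0)) | ((0 + (0 + 0)) | 0) has moves ··b··> p5
  p4 = (0 + 0) | ((0 + (0 + 0)) | a.0) has moves ··a··> p5
  p5 = (0 + 0) | ((0 + (0 + 0)) | 0) has moves deadlocked
LTS(Q): 6 reachable states
  q0 = ((0 + 0) | 0\{b} + b.(0 + 0)) | b.((0 + 0) | a.0) has moves ··b··> q1, ··b··> q2
  q1 = ((0 + 0) | 0\{b} + b.(0 + 0)) | ((0 + 0) | a.0) has moves ··a··> q3, ··b··> q4
  q2 = (0 + 0) | b.((0 + 0) | a.0) has moves ··b··> q4
  q3 = ((0 + 0) | 0\{b} + b.(0 + 0)) | ((0 + 0) | 0) has moves ··b··> q5
  q4 = (0 + 0) | ((0 + 0) | a.0) has moves ··a··> q5
  q5 = (0 + 0) | ((0 + 0) | 0) has moves deadlocked
Partition-refinement fixed point:
  B0 = {p0, q0}
  B1 = {p1, q1}
  B2 = {p3, q3}
  B3 = {p5, q5}
  B4 = {p4, q4}
  B5 = {p2, q2}
p0 ∈ B0, q0 ∈ B0 → same block
Bisimilar ⇒ trace-equivalent.

YES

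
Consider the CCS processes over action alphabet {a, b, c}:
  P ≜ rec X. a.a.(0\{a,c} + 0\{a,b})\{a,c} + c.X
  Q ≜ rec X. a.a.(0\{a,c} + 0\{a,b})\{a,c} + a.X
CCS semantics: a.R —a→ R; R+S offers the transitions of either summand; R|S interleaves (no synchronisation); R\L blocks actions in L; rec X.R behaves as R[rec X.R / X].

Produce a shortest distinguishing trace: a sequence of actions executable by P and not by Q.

Reachable graph of P (3 states):
  p0 = rec X. a.a.(0\{a,c} + 0\{a,b})\{a,c} + c.X → -a-> p1, -c-> p0
  p1 = a.(0\{a,c} + 0\{a,b})\{a,c} → -a-> p2
  p2 = (0\{a,c} + 0\{a,b})\{a,c} → stopped
Reachable graph of Q (3 states):
  q0 = rec X. a.a.(0\{a,c} + 0\{a,b})\{a,c} + a.X → -a-> q0, -a-> q1
  q1 = a.(0\{a,c} + 0\{a,b})\{a,c} → -a-> q2
  q2 = (0\{a,c} + 0\{a,b})\{a,c} → stopped
Executing c from P (initial set {p0}):
  after c @ step 1: {p0}
  — P admits the full trace.
Executing c from Q (initial set {q0}):
  after c @ step 1: ∅ (Q stuck)

c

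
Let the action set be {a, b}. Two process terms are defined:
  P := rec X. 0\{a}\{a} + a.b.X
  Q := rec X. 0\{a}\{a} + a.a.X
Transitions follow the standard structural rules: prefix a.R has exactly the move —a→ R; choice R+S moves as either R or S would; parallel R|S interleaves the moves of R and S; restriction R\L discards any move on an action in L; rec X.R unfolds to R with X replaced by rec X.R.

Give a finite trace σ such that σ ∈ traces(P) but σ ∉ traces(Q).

ab

P's transition system — 2 states:
  u0 = rec X. 0\{a}\{a} + a.b.X ⊢ —a→ u1
  u1 = b.(rec X. 0\{a}\{a} + a.b.X) ⊢ —b→ u0
Q's transition system — 2 states:
  v0 = rec X. 0\{a}\{a} + a.a.X ⊢ —a→ v1
  v1 = a.(rec X. 0\{a}\{a} + a.a.X) ⊢ —a→ v0
Trace ⟨ab⟩ through P, begin at {u0}:
  step 1 (a): {u1}
  step 2 (b): {u0}
  P completes σ.
Trace ⟨ab⟩ through Q, begin at {v0}:
  step 1 (a): {v1}
  step 2 (b): ∅ (Q stuck)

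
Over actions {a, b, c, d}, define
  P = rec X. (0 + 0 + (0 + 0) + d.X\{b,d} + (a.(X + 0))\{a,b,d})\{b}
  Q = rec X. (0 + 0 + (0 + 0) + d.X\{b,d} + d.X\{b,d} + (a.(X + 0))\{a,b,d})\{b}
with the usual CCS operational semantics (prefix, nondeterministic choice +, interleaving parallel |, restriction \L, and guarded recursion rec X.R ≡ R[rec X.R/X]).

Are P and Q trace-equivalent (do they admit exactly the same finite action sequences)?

P's transition system — 2 states:
  u0 = rec X. (0 + 0 + (0 + 0) + d.X\{b,d} + (a.(X + 0))\{a,b,d})\{b} :: —d→ u1
  u1 = (rec X. (0 + 0 + (0 + 0) + d.X\{b,d} + (a.(X + 0))\{a,b,d})\{b})\{b,d}\{b} :: ·
Q's transition system — 2 states:
  v0 = rec X. (0 + 0 + (0 + 0) + d.X\{b,d} + d.X\{b,d} + (a.(X + 0))\{a,b,d})\{b} :: —d→ v1
  v1 = (rec X. (0 + 0 + (0 + 0) + d.X\{b,d} + d.X\{b,d} + (a.(X + 0))\{a,b,d})\{b})\{b,d}\{b} :: ·
Bisimilarity quotient blocks:
  B0 = {u0, v0}
  B1 = {u1, v1}
u0 ∈ B0, v0 ∈ B0 → same block
Bisimilar ⇒ trace-equivalent.

traces(P) = traces(Q)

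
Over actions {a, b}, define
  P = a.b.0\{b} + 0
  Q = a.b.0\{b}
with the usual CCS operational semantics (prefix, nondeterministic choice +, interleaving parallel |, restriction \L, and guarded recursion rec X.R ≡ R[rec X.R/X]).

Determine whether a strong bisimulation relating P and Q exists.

P's transition system — 3 states:
  u0 = a.b.0\{b} + 0 ⊢ -a-> u1
  u1 = b.0\{b} ⊢ -b-> u2
  u2 = 0\{b} ⊢ (no moves)
Q's transition system — 3 states:
  v0 = a.b.0\{b} ⊢ -a-> v1
  v1 = b.0\{b} ⊢ -b-> v2
  v2 = 0\{b} ⊢ (no moves)
Partition-refinement fixed point:
  B0 = {u0, v0}
  B1 = {u1, v1}
  B2 = {u2, v2}
u0 ∈ B0, v0 ∈ B0 → same block

YES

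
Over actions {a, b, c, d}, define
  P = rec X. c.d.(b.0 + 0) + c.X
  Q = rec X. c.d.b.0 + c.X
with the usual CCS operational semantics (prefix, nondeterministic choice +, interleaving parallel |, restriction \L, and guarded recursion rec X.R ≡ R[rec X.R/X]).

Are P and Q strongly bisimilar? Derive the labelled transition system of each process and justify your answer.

bisimilar

Reachable graph of P (4 states):
  p0 = rec X. c.d.(b.0 + 0) + c.X | -c-> p0, -c-> p1
  p1 = d.(b.0 + 0) | -d-> p2
  p2 = b.0 + 0 | -b-> p3
  p3 = 0 | ·
Reachable graph of Q (4 states):
  q0 = rec X. c.d.b.0 + c.X | -c-> q0, -c-> q1
  q1 = d.b.0 | -d-> q2
  q2 = b.0 | -b-> q3
  q3 = 0 | ·
Bisimilarity quotient blocks:
  B0 = {p0, q0}
  B1 = {p1, q1}
  B2 = {p2, q2}
  B3 = {p3, q3}
p0 ∈ B0, q0 ∈ B0 → same block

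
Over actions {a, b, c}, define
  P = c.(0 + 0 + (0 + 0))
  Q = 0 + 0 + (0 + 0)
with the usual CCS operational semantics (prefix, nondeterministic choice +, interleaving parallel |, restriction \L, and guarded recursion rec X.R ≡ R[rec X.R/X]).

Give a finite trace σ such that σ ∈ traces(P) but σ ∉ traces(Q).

c

P's transition system — 2 states:
  u0 = c.(0 + 0 + (0 + 0)) has moves --c--▸ u1
  u1 = 0 + 0 + (0 + 0) has moves ·
Q's transition system — 1 states:
  v0 = 0 + 0 + (0 + 0) has moves ·
Executing c from P (initial set {u0}):
  [1] c ⇒ {u1}
  P completes σ.
Executing c from Q (initial set {v0}):
  [1] c ⇒ ∅  — Q cannot continue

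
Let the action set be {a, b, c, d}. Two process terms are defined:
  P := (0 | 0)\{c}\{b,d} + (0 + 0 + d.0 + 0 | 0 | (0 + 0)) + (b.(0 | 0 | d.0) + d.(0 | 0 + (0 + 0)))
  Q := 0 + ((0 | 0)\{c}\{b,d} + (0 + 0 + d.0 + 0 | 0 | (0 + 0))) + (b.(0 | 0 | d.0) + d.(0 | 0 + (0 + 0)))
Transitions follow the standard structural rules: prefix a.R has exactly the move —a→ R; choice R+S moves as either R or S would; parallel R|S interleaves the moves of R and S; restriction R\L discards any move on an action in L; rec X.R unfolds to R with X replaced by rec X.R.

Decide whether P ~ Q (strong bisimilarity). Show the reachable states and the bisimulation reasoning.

P's transition system — 5 states:
  m0 = (0 | 0)\{c}\{b,d} + (0 + 0 + d.0 + 0 | 0 | (0 + 0)) + (b.(0 | 0 | d.0) + d.(0 | 0 + (0 + 0))) → -b-> m1, -d-> m2, -d-> m3
  m1 = 0 | 0 | d.0 → -d-> m4
  m2 = 0 → ∅
  m3 = 0 | 0 + (0 + 0) → ∅
  m4 = 0 | 0 | 0 → ∅
Q's transition system — 5 states:
  n0 = 0 + ((0 | 0)\{c}\{b,d} + (0 + 0 + d.0 + 0 | 0 | (0 + 0))) + (b.(0 | 0 | d.0) + d.(0 | 0 + (0 + 0))) → -b-> n1, -d-> n2, -d-> n3
  n1 = 0 | 0 | d.0 → -d-> n4
  n2 = 0 → ∅
  n3 = 0 | 0 + (0 + 0) → ∅
  n4 = 0 | 0 | 0 → ∅
Bisimilarity quotient blocks:
  B0 = {m0, n0}
  B1 = {m1, n1}
  B2 = {m2, m3, m4, n2, n3, n4}
m0 ∈ B0, n0 ∈ B0 → same block

bisimilar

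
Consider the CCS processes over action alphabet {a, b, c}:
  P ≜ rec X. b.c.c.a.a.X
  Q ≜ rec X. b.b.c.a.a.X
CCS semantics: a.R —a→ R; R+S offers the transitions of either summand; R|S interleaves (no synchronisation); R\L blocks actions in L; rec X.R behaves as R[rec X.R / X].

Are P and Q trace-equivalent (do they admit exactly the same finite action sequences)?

NO — witness ⟨bc⟩

Reachable graph of P (5 states):
  p0 = rec X. b.c.c.a.a.X has moves —b→ p1
  p1 = c.c.a.a.(rec X. b.c.c.a.a.X) has moves —c→ p2
  p2 = c.a.a.(rec X. b.c.c.a.a.X) has moves —c→ p3
  p3 = a.a.(rec X. b.c.c.a.a.X) has moves —a→ p4
  p4 = a.(rec X. b.c.c.a.a.X) has moves —a→ p0
Reachable graph of Q (5 states):
  q0 = rec X. b.b.c.a.a.X has moves —b→ q1
  q1 = b.c.a.a.(rec X. b.b.c.a.a.X) has moves —b→ q2
  q2 = c.a.a.(rec X. b.b.c.a.a.X) has moves —c→ q3
  q3 = a.a.(rec X. b.b.c.a.a.X) has moves —a→ q4
  q4 = a.(rec X. b.b.c.a.a.X) has moves —a→ q0
Trace ⟨bc⟩ through P, begin at {p0}:
  [1] b ⇒ {p1}
  [2] c ⇒ {p2}
  P completes σ.
Trace ⟨bc⟩ through Q, begin at {q0}:
  [1] b ⇒ {q1}
  [2] c ⇒ ∅ (Q stuck)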